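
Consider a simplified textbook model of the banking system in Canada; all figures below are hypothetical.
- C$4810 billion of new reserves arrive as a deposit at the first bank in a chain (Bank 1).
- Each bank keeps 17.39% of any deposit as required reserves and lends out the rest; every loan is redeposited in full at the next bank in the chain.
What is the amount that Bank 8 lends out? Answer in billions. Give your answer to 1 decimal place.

Each bank lends a fraction (1 − rr) = 0.8261 of the deposit it receives, so Bank 8 receives 4810·0.8261^7 and lends 4810·0.8261^8 ≈ 1043.2924 billion.

C$1043.3 billion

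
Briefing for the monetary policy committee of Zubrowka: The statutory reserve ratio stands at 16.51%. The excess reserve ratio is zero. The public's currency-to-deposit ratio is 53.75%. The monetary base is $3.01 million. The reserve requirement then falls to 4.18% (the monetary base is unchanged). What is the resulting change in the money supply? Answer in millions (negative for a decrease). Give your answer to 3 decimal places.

Initially m₁ = (1 + 0.5375) / (0.1651 + 0.5375) ≈ 2.18830, so M₁ = 2.18830 × 3.01 ≈ 6.5868 million.
After the change m₂ = (1 + 0.5375) / (0.0418 + 0.5375) ≈ 2.65407, so M₂ = 2.65407 × 3.01 ≈ 7.9888 million.
ΔM = M₂ − M₁ = 7.9888 − 6.5868 = 1.402 million.

$1.402 million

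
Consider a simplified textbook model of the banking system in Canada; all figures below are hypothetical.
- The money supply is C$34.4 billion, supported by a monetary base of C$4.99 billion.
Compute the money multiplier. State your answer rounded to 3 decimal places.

6.894

The money multiplier is m = M / MB = 34.4 / 4.99 ≈ 6.89379.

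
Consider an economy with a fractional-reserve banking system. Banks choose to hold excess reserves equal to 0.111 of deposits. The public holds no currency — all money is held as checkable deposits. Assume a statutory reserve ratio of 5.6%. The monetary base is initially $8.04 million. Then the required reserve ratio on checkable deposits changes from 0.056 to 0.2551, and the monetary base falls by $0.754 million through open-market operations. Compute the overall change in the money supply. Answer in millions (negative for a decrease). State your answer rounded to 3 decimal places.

-28.242 million

Before: m₁ = 1 / (0.056 + 0.111) ≈ 5.98802, MB₁ = 8.04, so M₁ = 5.98802 × 8.04 ≈ 48.1437 million.
After: m₂ = 1 / (0.2551 + 0.111) ≈ 2.73149, MB₂ = 8.04 − 0.754 = 7.286, so M₂ = 2.73149 × 7.286 ≈ 19.9016 million.
ΔM = M₂ − M₁ = 19.9016 − 48.1437 = -28.2421 million.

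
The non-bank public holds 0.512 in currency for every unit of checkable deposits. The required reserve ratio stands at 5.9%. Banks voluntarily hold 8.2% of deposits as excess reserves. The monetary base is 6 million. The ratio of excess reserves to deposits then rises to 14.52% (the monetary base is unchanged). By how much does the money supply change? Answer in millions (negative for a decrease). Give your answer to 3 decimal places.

Initially m₁ = (1 + 0.512) / (0.059 + 0.082 + 0.512) ≈ 2.31547, so M₁ = 2.31547 × 6 ≈ 13.8928 million.
After the change m₂ = (1 + 0.512) / (0.059 + 0.1452 + 0.512) ≈ 2.11114, so M₂ = 2.11114 × 6 ≈ 12.6668 million.
ΔM = M₂ − M₁ = 12.6668 − 13.8928 = -1.226 million.

-1.226 million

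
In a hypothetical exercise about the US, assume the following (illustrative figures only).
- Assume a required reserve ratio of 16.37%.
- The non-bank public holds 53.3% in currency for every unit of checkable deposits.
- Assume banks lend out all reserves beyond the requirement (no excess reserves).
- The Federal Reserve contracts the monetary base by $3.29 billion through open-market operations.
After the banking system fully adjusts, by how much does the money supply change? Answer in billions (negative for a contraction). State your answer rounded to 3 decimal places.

-7.239 billion

The money multiplier is m = (1 + c) / (rr + c) = (1 + 0.533) / (0.1637 + 0.533) ≈ 2.20037.
The sale removes 3.29 billion of base, so ΔM = m × ΔMB = 2.20037 × (−3.29) ≈ -7.2392 billion.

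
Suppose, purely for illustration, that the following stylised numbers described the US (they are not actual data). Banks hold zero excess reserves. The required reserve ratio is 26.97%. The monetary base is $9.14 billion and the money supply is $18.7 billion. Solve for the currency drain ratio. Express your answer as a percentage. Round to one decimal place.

42.9%

Using m = M/MB = 18.7/9.14 ≈ 2.045952. From m = (1 + c)/(c + rr + e), rearranging gives 1 + c = m·(c + rr + e), so c·(1 − m) = m·(rr + e) − 1.
Hence c = [m·(rr + e) − 1]/(1 − m) = [2.045952 × (0.2697 + 0) − 1] / (1 − 2.045952) ≈ 0.428516.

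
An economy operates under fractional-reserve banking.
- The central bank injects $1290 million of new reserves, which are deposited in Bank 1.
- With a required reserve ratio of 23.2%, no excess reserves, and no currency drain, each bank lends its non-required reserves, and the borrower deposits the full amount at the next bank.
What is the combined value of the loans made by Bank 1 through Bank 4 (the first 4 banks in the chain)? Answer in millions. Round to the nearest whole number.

Bank i lends (1 − rr)^i of the original deposit: Bank 1 lends 1290·0.7680 = 990.7200, Bank 2 lends 1290·0.7680² ≈ 760.8730, and so on.
Summing a geometric series: total = 1290·[0.7680·(1 − 0.7680^4) / (1 − 0.7680)] ≈ 2784.7245 million.

$2785 million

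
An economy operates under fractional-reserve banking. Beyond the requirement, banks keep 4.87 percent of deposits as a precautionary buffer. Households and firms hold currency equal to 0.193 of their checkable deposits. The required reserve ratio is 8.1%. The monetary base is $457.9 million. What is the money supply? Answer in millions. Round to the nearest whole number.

$1693 million

The money multiplier is m = (1 + c) / (rr + e + c) = (1 + 0.193) / (0.081 + 0.0487 + 0.193) ≈ 3.6969.
So M = m × MB = 3.6969 × 457.9 ≈ 1692.8105 million.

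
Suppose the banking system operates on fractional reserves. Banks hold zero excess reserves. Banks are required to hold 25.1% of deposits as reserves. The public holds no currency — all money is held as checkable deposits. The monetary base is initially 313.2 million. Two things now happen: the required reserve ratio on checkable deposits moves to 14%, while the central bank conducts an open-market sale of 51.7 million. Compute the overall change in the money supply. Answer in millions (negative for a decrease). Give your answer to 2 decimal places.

Before: m₁ = 1 / (0.251) ≈ 3.984064, MB₁ = 313.2, so M₁ = 3.984064 × 313.2 ≈ 1247.8088 million.
After: m₂ = 1 / (0.14) ≈ 7.142857, MB₂ = 313.2 − 51.7 = 261.5, so M₂ = 7.142857 × 261.5 ≈ 1867.8571 million.
ΔM = M₂ − M₁ = 1867.8571 − 1247.8088 = 620.0483 million.

620.05 million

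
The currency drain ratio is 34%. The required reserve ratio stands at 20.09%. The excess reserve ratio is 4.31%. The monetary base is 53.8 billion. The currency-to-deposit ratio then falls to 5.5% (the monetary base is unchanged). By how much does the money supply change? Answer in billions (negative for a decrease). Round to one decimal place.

Initially m₁ = (1 + 0.34) / (0.2009 + 0.0431 + 0.34) ≈ 2.2945, so M₁ = 2.2945 × 53.8 = 123.4441 billion.
After the change m₂ = (1 + 0.055) / (0.2009 + 0.0431 + 0.055) ≈ 3.5284, so M₂ = 3.5284 × 53.8 ≈ 189.8279 billion.
ΔM = M₂ − M₁ = 189.8279 − 123.4441 = 66.3838 billion.

66.4 billion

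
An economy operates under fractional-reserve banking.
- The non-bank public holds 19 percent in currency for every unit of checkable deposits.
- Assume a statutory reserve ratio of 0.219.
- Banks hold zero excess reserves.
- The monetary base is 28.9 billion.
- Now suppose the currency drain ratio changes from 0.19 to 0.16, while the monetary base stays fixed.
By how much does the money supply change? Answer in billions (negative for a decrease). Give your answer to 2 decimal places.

4.37 billion

Initially m₁ = (1 + 0.19) / (0.219 + 0.19) ≈ 2.90954, so M₁ = 2.90954 × 28.9 ≈ 84.0857 billion.
After the change m₂ = (1 + 0.16) / (0.219 + 0.16) ≈ 3.06069, so M₂ = 3.06069 × 28.9 ≈ 88.4539 billion.
ΔM = M₂ − M₁ = 88.4539 − 84.0857 = 4.3682 billion.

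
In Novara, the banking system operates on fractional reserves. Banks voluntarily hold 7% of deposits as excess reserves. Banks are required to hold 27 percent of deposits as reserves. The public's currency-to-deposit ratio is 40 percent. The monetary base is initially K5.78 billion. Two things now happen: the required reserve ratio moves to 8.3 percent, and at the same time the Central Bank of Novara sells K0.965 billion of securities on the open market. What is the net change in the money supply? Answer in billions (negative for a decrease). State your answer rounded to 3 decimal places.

K1.255 billion

Before: m₁ = (1 + 0.4) / (0.27 + 0.07 + 0.4) ≈ 1.89189, MB₁ = 5.78, so M₁ = 1.89189 × 5.78 ≈ 10.9351 billion.
After: m₂ = (1 + 0.4) / (0.083 + 0.07 + 0.4) ≈ 2.53165, MB₂ = 5.78 − 0.965 = 4.815, so M₂ = 2.53165 × 4.815 ≈ 12.1899 billion.
ΔM = M₂ − M₁ = 12.1899 − 10.9351 = 1.2548 billion.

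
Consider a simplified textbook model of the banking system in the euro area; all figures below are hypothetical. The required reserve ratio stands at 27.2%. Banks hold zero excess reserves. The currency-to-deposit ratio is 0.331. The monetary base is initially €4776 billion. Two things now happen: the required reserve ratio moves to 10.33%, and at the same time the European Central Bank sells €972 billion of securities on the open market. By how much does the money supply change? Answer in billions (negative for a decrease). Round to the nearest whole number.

€1116 billion

Before: m₁ = (1 + 0.331) / (0.272 + 0.331) ≈ 2.20730, MB₁ = 4776, so M₁ = 2.20730 × 4776 = 10542.0648 billion.
After: m₂ = (1 + 0.331) / (0.1033 + 0.331) ≈ 3.06470, MB₂ = 4776 − 972 = 3804, so M₂ = 3.06470 × 3804 = 11658.1188 billion.
ΔM = M₂ − M₁ = 11658.1188 − 10542.0648 = 1116.054 billion.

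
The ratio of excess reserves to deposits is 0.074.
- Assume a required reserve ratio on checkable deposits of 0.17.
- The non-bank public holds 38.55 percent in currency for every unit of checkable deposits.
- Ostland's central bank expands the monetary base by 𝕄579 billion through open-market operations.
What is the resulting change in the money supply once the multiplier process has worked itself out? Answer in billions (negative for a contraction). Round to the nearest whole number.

𝕄1274 billion

The money multiplier is m = (1 + c) / (rr + e + c) = (1 + 0.3855) / (0.17 + 0.074 + 0.3855) ≈ 2.2010.
The purchase adds 579 billion of base, so ΔM = m × ΔMB = 2.2010 × (+579) = 1274.379 billion.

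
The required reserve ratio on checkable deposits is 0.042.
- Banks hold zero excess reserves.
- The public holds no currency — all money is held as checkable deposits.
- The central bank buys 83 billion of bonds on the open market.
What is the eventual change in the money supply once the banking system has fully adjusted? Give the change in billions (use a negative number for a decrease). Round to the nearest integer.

1976 billion

The simple money multiplier is m = 1/rr = 1/0.042 ≈ 23.8095.
An open-market purchase increases the monetary base by 83 billion, so ΔM = m × ΔMB = 23.8095 × 83 = 1976.1885 billion.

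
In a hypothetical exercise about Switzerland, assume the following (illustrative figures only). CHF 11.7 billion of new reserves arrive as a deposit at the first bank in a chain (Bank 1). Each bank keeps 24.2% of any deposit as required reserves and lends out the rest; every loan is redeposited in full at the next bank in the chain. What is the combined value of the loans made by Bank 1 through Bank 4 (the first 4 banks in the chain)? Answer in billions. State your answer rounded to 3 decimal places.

Bank i lends (1 − rr)^i of the original deposit: Bank 1 lends 11.7·0.7580 = 8.8686, Bank 2 lends 11.7·0.7580² ≈ 6.7224, and so on.
Summing a geometric series: total = 11.7·[0.7580·(1 − 0.7580^4) / (1 − 0.7580)] ≈ 24.5490 billion.

CHF 24.549 billion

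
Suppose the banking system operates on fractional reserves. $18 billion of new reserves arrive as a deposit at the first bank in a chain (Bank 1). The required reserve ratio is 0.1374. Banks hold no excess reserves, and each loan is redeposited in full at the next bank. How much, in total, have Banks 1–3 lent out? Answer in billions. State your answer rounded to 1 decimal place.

$40.5 billion

Bank i lends (1 − rr)^i of the original deposit: Bank 1 lends 18·0.8626 = 15.5268, Bank 2 lends 18·0.8626² ≈ 13.3934, and so on.
Summing a geometric series: total = 18·[0.8626·(1 − 0.8626^3) / (1 − 0.8626)] ≈ 40.4734 billion.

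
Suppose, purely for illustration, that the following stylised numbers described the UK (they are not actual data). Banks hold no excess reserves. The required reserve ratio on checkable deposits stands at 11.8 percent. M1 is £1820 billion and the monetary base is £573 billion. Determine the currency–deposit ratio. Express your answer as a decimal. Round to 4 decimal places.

0.2873

Using m = M/MB = 1820/573 ≈ 3.176265. From m = (1 + c)/(c + rr + e), rearranging gives 1 + c = m·(c + rr + e), so c·(1 − m) = m·(rr + e) − 1.
Hence c = [m·(rr + e) − 1]/(1 − m) = [3.176265 × (0.118 + 0) − 1] / (1 − 3.176265) ≈ 0.287282.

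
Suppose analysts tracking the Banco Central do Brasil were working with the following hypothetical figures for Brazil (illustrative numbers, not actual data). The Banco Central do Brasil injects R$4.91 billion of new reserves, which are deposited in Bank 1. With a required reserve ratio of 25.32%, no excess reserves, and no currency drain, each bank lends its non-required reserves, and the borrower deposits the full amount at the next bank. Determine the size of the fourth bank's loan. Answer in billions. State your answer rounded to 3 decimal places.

Each bank lends a fraction (1 − rr) = 0.7468 of the deposit it receives, so Bank 4 receives 4.91·0.7468^3 and lends 4.91·0.7468^4 ≈ 1.5272 billion.

R$1.527 billion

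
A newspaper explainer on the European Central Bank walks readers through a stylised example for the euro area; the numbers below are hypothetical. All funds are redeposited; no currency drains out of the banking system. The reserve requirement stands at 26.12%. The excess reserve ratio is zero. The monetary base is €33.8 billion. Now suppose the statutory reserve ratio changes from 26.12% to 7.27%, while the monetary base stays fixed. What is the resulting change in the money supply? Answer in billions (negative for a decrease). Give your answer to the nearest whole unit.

Initially m₁ = 1 / (0.2612) ≈ 3.8285, so M₁ = 3.8285 × 33.8 = 129.4033 billion.
After the change m₂ = 1 / (0.0727) ≈ 13.7552, so M₂ = 13.7552 × 33.8 ≈ 464.9258 billion.
ΔM = M₂ − M₁ = 464.9258 − 129.4033 = 335.5225 billion.

€336 billion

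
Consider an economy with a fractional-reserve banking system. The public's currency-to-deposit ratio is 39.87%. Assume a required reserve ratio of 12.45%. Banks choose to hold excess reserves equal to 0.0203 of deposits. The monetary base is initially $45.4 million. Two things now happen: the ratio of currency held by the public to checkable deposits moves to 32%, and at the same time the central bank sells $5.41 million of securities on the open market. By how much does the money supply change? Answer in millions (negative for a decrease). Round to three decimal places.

Before: m₁ = (1 + 0.3987) / (0.1245 + 0.0203 + 0.3987) ≈ 2.573505, MB₁ = 45.4, so M₁ = 2.573505 × 45.4 ≈ 116.8371 million.
After: m₂ = (1 + 0.32) / (0.1245 + 0.0203 + 0.32) ≈ 2.839931, MB₂ = 45.4 − 5.41 = 39.99, so M₂ = 2.839931 × 39.99 ≈ 113.5688 million.
ΔM = M₂ − M₁ = 113.5688 − 116.8371 = -3.2683 million.

-3.268 million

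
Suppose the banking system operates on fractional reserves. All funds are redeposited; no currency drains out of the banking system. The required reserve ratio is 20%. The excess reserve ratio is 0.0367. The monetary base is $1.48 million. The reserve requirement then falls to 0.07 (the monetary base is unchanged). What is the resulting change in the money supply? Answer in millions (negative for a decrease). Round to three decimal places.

$7.618 million

Initially m₁ = 1 / (0.2 + 0.0367) ≈ 4.22476, so M₁ = 4.22476 × 1.48 ≈ 6.2526 million.
After the change m₂ = 1 / (0.07 + 0.0367) ≈ 9.37207, so M₂ = 9.37207 × 1.48 ≈ 13.8707 million.
ΔM = M₂ − M₁ = 13.8707 − 6.2526 = 7.6181 million.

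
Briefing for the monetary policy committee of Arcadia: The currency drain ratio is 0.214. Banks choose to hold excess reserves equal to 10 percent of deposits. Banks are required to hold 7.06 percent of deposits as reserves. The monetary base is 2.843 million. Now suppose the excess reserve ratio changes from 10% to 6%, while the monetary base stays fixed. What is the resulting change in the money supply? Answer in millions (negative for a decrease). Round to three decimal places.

Initially m₁ = (1 + 0.214) / (0.0706 + 0.1 + 0.214) ≈ 3.15653, so M₁ = 3.15653 × 2.843 ≈ 8.974 million.
After the change m₂ = (1 + 0.214) / (0.0706 + 0.06 + 0.214) ≈ 3.52293, so M₂ = 3.52293 × 2.843 ≈ 10.0157 million.
ΔM = M₂ − M₁ = 10.0157 − 8.974 = 1.0417 million.

1.042 million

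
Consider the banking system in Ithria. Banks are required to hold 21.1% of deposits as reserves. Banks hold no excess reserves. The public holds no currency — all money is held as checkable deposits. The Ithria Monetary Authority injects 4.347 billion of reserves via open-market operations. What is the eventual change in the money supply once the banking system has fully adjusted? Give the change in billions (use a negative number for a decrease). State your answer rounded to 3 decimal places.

20.602 billion

The simple money multiplier is m = 1/rr = 1/0.211 ≈ 4.73934.
An open-market purchase increases the monetary base by 4.347 billion, so ΔM = m × ΔMB = 4.73934 × 4.347 ≈ 20.6019 billion.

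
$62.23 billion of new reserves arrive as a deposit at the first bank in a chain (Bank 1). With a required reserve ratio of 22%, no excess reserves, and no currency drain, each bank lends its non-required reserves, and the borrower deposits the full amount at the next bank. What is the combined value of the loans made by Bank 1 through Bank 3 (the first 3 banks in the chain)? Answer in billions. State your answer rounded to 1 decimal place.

$115.9 billion

Bank i lends (1 − rr)^i of the original deposit: Bank 1 lends 62.23·0.7800 = 48.5394, Bank 2 lends 62.23·0.7800² ≈ 37.8607, and so on.
Summing a geometric series: total = 62.23·[0.7800·(1 − 0.7800^3) / (1 − 0.7800)] ≈ 115.9315 billion.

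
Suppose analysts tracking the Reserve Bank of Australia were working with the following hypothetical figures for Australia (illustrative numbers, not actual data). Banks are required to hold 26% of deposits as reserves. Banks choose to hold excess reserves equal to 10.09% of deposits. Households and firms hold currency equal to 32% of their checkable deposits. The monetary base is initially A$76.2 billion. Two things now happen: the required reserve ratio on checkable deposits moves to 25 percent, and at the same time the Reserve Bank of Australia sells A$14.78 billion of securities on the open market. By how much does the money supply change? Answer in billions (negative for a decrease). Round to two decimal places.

Before: m₁ = (1 + 0.32) / (0.26 + 0.1009 + 0.32) ≈ 1.93861, MB₁ = 76.2, so M₁ = 1.93861 × 76.2 ≈ 147.7221 billion.
After: m₂ = (1 + 0.32) / (0.25 + 0.1009 + 0.32) ≈ 1.96751, MB₂ = 76.2 − 14.78 = 61.42, so M₂ = 1.96751 × 61.42 ≈ 120.8445 billion.
ΔM = M₂ − M₁ = 120.8445 − 147.7221 = -26.8776 billion.

-26.88 billion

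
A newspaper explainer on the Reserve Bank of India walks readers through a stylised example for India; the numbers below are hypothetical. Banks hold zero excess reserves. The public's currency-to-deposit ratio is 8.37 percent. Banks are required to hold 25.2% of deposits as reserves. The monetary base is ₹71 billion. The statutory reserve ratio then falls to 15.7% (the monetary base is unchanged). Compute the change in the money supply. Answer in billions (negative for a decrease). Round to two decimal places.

₹90.46 billion

Initially m₁ = (1 + 0.0837) / (0.252 + 0.0837) ≈ 3.22818, so M₁ = 3.22818 × 71 ≈ 229.2008 billion.
After the change m₂ = (1 + 0.0837) / (0.157 + 0.0837) ≈ 4.50229, so M₂ = 4.50229 × 71 ≈ 319.6626 billion.
ΔM = M₂ − M₁ = 319.6626 − 229.2008 = 90.4618 billion.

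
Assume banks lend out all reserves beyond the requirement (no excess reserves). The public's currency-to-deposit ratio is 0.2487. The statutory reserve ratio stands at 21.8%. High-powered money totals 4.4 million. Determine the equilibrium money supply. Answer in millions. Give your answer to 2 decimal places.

11.77 million

The money multiplier is m = (1 + c) / (rr + c) = (1 + 0.2487) / (0.218 + 0.2487) ≈ 2.6756.
So M = m × MB = 2.6756 × 4.4 ≈ 11.7726 million.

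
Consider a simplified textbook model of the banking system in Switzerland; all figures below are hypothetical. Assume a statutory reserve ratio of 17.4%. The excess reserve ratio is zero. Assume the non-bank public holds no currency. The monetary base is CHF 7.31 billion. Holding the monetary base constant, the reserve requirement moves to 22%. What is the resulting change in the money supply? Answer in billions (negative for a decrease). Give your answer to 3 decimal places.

Initially m₁ = 1 / (0.174) ≈ 5.74713, so M₁ = 5.74713 × 7.31 ≈ 42.0115 billion.
After the change m₂ = 1 / (0.22) ≈ 4.54545, so M₂ = 4.54545 × 7.31 ≈ 33.2272 billion.
ΔM = M₂ − M₁ = 33.2272 − 42.0115 = -8.7843 billion.

-8.784 billion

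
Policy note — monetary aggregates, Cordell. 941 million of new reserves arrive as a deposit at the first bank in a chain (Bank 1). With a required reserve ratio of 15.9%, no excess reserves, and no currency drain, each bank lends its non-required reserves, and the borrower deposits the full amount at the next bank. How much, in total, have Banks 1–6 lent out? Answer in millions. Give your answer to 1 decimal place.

3216.2 million

Bank i lends (1 − rr)^i of the original deposit: Bank 1 lends 941·0.8410 = 791.3810, Bank 2 lends 941·0.8410² ≈ 665.5514, and so on.
Summing a geometric series: total = 941·[0.8410·(1 − 0.8410^6) / (1 − 0.8410)] ≈ 3216.2183 million.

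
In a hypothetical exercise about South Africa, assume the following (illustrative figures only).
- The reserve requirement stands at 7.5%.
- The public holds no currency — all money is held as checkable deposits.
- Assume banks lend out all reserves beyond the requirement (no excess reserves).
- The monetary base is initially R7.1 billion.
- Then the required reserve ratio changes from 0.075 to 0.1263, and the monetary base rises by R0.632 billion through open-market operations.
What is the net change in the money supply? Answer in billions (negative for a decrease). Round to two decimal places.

Before: m₁ = 1 / (0.075) ≈ 13.3333, MB₁ = 7.1, so M₁ = 13.3333 × 7.1 ≈ 94.6664 billion.
After: m₂ = 1 / (0.1263) ≈ 7.9177, MB₂ = 7.1 + 0.632 = 7.732, so M₂ = 7.9177 × 7.732 ≈ 61.2197 billion.
ΔM = M₂ − M₁ = 61.2197 − 94.6664 = -33.4467 billion.

-33.45 billion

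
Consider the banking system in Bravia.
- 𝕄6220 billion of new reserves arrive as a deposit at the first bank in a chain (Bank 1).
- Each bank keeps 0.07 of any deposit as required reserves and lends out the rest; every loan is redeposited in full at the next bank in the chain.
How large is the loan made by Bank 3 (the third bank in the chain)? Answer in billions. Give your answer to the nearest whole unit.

𝕄5003 billion

Each bank lends a fraction (1 − rr) = 0.9300 of the deposit it receives, so Bank 3 receives 6220·0.9300^2 and lends 6220·0.9300^3 ≈ 5003.1005 billion.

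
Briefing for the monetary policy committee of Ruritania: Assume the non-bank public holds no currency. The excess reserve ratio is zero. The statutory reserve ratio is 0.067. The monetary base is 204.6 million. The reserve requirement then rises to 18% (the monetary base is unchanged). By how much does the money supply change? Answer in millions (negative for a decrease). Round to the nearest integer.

Initially m₁ = 1 / (0.067) ≈ 14.9254, so M₁ = 14.9254 × 204.6 ≈ 3053.7368 million.
After the change m₂ = 1 / (0.18) ≈ 5.5556, so M₂ = 5.5556 × 204.6 ≈ 1136.6758 million.
ΔM = M₂ − M₁ = 1136.6758 − 3053.7368 = -1917.061 million.

-1917 million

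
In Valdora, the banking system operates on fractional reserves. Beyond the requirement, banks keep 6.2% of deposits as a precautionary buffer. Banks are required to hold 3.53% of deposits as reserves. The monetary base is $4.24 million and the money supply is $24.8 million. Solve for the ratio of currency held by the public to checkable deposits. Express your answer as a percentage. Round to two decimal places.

8.89%

Using m = M/MB = 24.8/4.24 ≈ 5.849057. From m = (1 + c)/(c + rr + e), rearranging gives 1 + c = m·(c + rr + e), so c·(1 − m) = m·(rr + e) − 1.
Hence c = [m·(rr + e) − 1]/(1 − m) = [5.849057 × (0.0353 + 0.062) − 1] / (1 − 5.849057) ≈ 0.088860.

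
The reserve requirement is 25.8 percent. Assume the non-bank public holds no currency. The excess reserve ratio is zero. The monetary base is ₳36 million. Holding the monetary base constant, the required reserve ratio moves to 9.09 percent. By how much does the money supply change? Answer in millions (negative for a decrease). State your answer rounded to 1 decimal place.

Initially m₁ = 1 / (0.258) ≈ 3.8760, so M₁ = 3.8760 × 36 = 139.536 million.
After the change m₂ = 1 / (0.0909) ≈ 11.0011, so M₂ = 11.0011 × 36 = 396.0396 million.
ΔM = M₂ − M₁ = 396.0396 − 139.536 = 256.5036 million.

₳256.5 million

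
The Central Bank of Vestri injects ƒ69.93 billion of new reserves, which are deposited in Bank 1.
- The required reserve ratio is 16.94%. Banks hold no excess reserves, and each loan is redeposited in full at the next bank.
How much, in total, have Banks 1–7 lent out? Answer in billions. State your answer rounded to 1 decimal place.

ƒ249.4 billion

Bank i lends (1 − rr)^i of the original deposit: Bank 1 lends 69.93·0.8306 ≈ 58.0839, Bank 2 lends 69.93·0.8306² ≈ 48.2445, and so on.
Summing a geometric series: total = 69.93·[0.8306·(1 − 0.8306^7) / (1 − 0.8306)] ≈ 249.3640 billion.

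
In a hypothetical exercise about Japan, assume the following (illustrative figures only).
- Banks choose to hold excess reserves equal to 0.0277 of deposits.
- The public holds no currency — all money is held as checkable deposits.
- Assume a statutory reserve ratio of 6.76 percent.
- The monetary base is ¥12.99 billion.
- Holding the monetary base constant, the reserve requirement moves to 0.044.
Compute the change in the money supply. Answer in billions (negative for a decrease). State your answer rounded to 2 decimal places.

¥44.87 billion

Initially m₁ = 1 / (0.0676 + 0.0277) ≈ 10.49318, so M₁ = 10.49318 × 12.99 ≈ 136.3064 billion.
After the change m₂ = 1 / (0.044 + 0.0277) ≈ 13.94700, so M₂ = 13.94700 × 12.99 ≈ 181.1715 billion.
ΔM = M₂ − M₁ = 181.1715 − 136.3064 = 44.8651 billion.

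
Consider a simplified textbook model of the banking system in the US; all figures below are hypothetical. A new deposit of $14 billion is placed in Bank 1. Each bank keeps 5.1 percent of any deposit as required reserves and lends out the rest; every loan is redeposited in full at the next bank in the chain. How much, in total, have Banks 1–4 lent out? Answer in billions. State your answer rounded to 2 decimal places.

Bank i lends (1 − rr)^i of the original deposit: Bank 1 lends 14·0.9490 = 13.2860, Bank 2 lends 14·0.9490² ≈ 12.6084, and so on.
Summing a geometric series: total = 14·[0.9490·(1 − 0.9490^4) / (1 − 0.9490)] ≈ 49.2149 billion.

$49.21 billion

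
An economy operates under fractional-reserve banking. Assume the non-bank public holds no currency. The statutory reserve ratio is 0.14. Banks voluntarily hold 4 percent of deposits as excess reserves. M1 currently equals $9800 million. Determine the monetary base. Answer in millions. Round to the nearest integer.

$1764 million

The money multiplier is m = 1 / (rr + e) = 1 / (0.14 + 0.04) ≈ 5.55556.
MB = M / m = 9800 / 5.55556 ≈ 1763.9986 million.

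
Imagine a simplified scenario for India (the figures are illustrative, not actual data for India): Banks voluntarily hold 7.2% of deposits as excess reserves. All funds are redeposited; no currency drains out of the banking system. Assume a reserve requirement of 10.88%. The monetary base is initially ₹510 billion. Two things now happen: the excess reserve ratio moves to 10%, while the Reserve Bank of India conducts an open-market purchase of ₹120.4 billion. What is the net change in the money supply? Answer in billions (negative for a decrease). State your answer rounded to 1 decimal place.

₹198.4 billion

Before: m₁ = 1 / (0.1088 + 0.072) ≈ 5.53097, MB₁ = 510, so M₁ = 5.53097 × 510 = 2820.7947 billion.
After: m₂ = 1 / (0.1088 + 0.1) ≈ 4.78927, MB₂ = 510 + 120.4 = 630.4, so M₂ = 4.78927 × 630.4 ≈ 3019.1558 billion.
ΔM = M₂ − M₁ = 3019.1558 − 2820.7947 = 198.3611 billion.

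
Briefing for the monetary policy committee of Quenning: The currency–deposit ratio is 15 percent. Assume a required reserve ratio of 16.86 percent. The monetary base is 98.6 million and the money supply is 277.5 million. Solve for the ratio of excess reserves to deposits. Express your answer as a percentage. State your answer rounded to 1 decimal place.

9.0%

Using m = M/MB = 277.5/98.6 ≈ 2.814402. Since m = (1 + c)/(c + rr + e), the denominator satisfies c + rr + e = (1 + c)/m = (1 + 0.15) / 2.814402 ≈ 0.408613.
With c = 0.15 and rr = 0.1686, the ratio of excess reserves to deposits is 0.408613 − 0.15 − 0.1686 = 0.090013.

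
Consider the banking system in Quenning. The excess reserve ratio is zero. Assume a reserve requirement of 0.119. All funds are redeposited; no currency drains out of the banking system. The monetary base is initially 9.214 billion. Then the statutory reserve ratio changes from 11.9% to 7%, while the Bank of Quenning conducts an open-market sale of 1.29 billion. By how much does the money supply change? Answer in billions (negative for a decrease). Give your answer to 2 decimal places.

35.77 billion

Before: m₁ = 1 / (0.119) ≈ 8.4034, MB₁ = 9.214, so M₁ = 8.4034 × 9.214 ≈ 77.4289 billion.
After: m₂ = 1 / (0.07) ≈ 14.2857, MB₂ = 9.214 − 1.29 = 7.924, so M₂ = 14.2857 × 7.924 ≈ 113.1999 billion.
ΔM = M₂ − M₁ = 113.1999 − 77.4289 = 35.771 billion.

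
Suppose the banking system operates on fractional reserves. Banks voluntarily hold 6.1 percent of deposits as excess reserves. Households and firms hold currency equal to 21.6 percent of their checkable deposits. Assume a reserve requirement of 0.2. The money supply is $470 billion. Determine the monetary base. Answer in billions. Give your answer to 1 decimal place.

$184.4 billion

The money multiplier is m = (1 + c) / (rr + e + c) = (1 + 0.216) / (0.2 + 0.061 + 0.216) ≈ 2.54927.
MB = M / m = 470 / 2.54927 ≈ 184.3665 billion.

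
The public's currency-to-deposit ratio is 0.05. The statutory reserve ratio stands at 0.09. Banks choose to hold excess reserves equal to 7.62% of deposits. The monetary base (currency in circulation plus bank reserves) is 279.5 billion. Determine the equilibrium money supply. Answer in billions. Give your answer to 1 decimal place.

The money multiplier is m = (1 + c) / (rr + e + c) = (1 + 0.05) / (0.09 + 0.0762 + 0.05) ≈ 4.85661.
So M = m × MB = 4.85661 × 279.5 ≈ 1357.4225 billion.

1357.4 billion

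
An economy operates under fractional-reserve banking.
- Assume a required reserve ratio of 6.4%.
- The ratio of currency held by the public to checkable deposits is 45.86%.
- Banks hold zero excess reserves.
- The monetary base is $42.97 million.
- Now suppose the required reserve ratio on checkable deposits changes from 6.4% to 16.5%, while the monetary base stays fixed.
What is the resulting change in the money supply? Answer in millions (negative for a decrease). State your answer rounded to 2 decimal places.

Initially m₁ = (1 + 0.4586) / (0.064 + 0.4586) ≈ 2.79104, so M₁ = 2.79104 × 42.97 ≈ 119.931 million.
After the change m₂ = (1 + 0.4586) / (0.165 + 0.4586) ≈ 2.33900, so M₂ = 2.33900 × 42.97 ≈ 100.5068 million.
ΔM = M₂ − M₁ = 100.5068 − 119.931 = -19.4242 million.

-19.42 million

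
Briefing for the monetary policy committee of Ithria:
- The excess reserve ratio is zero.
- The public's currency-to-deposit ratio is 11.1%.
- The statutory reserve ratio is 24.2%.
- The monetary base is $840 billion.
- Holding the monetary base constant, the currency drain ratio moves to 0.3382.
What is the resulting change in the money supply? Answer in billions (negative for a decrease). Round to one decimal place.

-706.3 billion

Initially m₁ = (1 + 0.111) / (0.242 + 0.111) ≈ 3.14731, so M₁ = 3.14731 × 840 = 2643.7404 billion.
After the change m₂ = (1 + 0.3382) / (0.242 + 0.3382) ≈ 2.30645, so M₂ = 2.30645 × 840 = 1937.418 billion.
ΔM = M₂ − M₁ = 1937.418 − 2643.7404 = -706.3224 billion.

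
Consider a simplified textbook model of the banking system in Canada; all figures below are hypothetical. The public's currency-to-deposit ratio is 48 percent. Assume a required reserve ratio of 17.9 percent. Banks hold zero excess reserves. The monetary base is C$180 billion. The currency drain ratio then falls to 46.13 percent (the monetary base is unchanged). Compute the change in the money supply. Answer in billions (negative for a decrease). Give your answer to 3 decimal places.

Initially m₁ = (1 + 0.48) / (0.179 + 0.48) ≈ 2.2458270, so M₁ = 2.2458270 × 180 ≈ 404.2489 billion.
After the change m₂ = (1 + 0.4613) / (0.179 + 0.4613) ≈ 2.2822115, so M₂ = 2.2822115 × 180 ≈ 410.7981 billion.
ΔM = M₂ − M₁ = 410.7981 − 404.2489 = 6.5492 billion.

C$6.549 billion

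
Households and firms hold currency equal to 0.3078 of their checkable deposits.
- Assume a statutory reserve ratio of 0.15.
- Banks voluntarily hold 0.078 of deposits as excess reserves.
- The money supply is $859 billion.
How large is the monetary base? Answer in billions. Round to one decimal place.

The money multiplier is m = (1 + c) / (rr + e + c) = (1 + 0.3078) / (0.15 + 0.078 + 0.3078) ≈ 2.44084.
MB = M / m = 859 / 2.44084 ≈ 351.928 billion.

$351.9 billion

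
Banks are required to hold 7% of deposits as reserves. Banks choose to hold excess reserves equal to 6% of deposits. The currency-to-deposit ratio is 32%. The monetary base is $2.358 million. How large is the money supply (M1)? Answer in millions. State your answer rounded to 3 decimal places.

The money multiplier is m = (1 + c) / (rr + e + c) = (1 + 0.32) / (0.07 + 0.06 + 0.32) ≈ 2.93333.
So M = m × MB = 2.93333 × 2.358 ≈ 6.9168 million.

$6.917 million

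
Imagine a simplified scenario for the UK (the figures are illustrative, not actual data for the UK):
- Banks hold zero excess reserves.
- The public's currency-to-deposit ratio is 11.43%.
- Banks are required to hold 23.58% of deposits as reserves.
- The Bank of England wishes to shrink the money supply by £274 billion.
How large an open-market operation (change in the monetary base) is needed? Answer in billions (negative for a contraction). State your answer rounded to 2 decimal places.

-86.09 billion

The money multiplier is m = (1 + c) / (rr + c) = (1 + 0.1143) / (0.2358 + 0.1143) ≈ 3.182805.
ΔMB = ΔM / m = (−274) / 3.182805 ≈ -86.0876 billion.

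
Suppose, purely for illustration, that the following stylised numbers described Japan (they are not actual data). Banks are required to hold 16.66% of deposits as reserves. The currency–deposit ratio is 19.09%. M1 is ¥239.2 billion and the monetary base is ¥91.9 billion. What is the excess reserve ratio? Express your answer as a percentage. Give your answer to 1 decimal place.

Using m = M/MB = 239.2/91.9 ≈ 2.602829. Since m = (1 + c)/(c + rr + e), the denominator satisfies c + rr + e = (1 + c)/m = (1 + 0.1909) / 2.602829 ≈ 0.457541.
With c = 0.1909 and rr = 0.1666, the excess reserve ratio is 0.457541 − 0.1909 − 0.1666 = 0.100041.

10.0%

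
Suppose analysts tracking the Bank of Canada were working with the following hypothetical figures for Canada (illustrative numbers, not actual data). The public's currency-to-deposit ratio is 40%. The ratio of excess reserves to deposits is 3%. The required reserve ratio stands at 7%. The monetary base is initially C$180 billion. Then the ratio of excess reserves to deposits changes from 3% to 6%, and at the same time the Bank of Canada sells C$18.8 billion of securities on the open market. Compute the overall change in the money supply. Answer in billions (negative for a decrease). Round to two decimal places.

Before: m₁ = (1 + 0.4) / (0.07 + 0.03 + 0.4) = 2.8, MB₁ = 180, so M₁ = 2.8 × 180 = 504 billion.
After: m₂ = (1 + 0.4) / (0.07 + 0.06 + 0.4) ≈ 2.641509, MB₂ = 180 − 18.8 = 161.2, so M₂ = 2.641509 × 161.2 ≈ 425.8113 billion.
ΔM = M₂ − M₁ = 425.8113 − 504 = -78.1887 billion.

-78.19 billion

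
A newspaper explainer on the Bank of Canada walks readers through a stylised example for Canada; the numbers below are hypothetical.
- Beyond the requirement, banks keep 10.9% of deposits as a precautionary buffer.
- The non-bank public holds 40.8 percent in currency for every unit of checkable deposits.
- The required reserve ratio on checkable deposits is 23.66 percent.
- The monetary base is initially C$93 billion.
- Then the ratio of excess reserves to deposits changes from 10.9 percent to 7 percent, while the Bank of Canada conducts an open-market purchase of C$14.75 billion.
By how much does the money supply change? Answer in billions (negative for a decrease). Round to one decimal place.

C$38.5 billion

Before: m₁ = (1 + 0.408) / (0.2366 + 0.109 + 0.408) ≈ 1.86837, MB₁ = 93, so M₁ = 1.86837 × 93 ≈ 173.7584 billion.
After: m₂ = (1 + 0.408) / (0.2366 + 0.07 + 0.408) ≈ 1.97033, MB₂ = 93 + 14.75 = 107.75, so M₂ = 1.97033 × 107.75 ≈ 212.3031 billion.
ΔM = M₂ − M₁ = 212.3031 − 173.7584 = 38.5447 billion.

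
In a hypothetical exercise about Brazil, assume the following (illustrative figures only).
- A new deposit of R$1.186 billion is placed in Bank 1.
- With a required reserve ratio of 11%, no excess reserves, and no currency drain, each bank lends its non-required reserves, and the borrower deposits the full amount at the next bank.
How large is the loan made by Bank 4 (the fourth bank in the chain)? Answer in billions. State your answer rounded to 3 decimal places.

R$0.744 billion

Each bank lends a fraction (1 − rr) = 0.8900 of the deposit it receives, so Bank 4 receives 1.186·0.8900^3 and lends 1.186·0.8900^4 ≈ 0.7441 billion.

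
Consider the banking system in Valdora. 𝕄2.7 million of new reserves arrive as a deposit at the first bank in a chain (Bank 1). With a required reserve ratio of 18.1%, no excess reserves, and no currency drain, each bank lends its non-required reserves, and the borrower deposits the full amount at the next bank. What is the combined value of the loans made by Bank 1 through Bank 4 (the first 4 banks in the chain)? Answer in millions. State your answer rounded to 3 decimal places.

𝕄6.720 million

Bank i lends (1 − rr)^i of the original deposit: Bank 1 lends 2.7·0.8190 = 2.2113, Bank 2 lends 2.7·0.8190² ≈ 1.8111, and so on.
Summing a geometric series: total = 2.7·[0.8190·(1 − 0.8190^4) / (1 − 0.8190)] ≈ 6.7204 million.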